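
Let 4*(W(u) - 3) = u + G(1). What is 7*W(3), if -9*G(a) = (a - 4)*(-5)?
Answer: 70/3 ≈ 23.333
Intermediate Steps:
G(a) = -20/9 + 5*a/9 (G(a) = -(a - 4)*(-5)/9 = -(-4 + a)*(-5)/9 = -(20 - 5*a)/9 = -20/9 + 5*a/9)
W(u) = 31/12 + u/4 (W(u) = 3 + (u + (-20/9 + (5/9)*1))/4 = 3 + (u + (-20/9 + 5/9))/4 = 3 + (u - 5/3)/4 = 3 + (-5/3 + u)/4 = 3 + (-5/12 + u/4) = 31/12 + u/4)
7*W(3) = 7*(31/12 + (¼)*3) = 7*(31/12 + ¾) = 7*(10/3) = 70/3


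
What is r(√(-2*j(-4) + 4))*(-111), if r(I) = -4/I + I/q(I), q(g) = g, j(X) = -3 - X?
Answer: -111 + 222*√2 ≈ 202.96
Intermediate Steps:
r(I) = 1 - 4/I (r(I) = -4/I + I/I = -4/I + 1 = 1 - 4/I)
r(√(-2*j(-4) + 4))*(-111) = ((-4 + √(-2*(-3 - 1*(-4)) + 4))/(√(-2*(-3 - 1*(-4)) + 4)))*(-111) = ((-4 + √(-2*(-3 + 4) + 4))/(√(-2*(-3 + 4) + 4)))*(-111) = ((-4 + √(-2*1 + 4))/(√(-2*1 + 4)))*(-111) = ((-4 + √(-2 + 4))/(√(-2 + 4)))*(-111) = ((-4 + √2)/(√2))*(-111) = ((√2/2)*(-4 + √2))*(-111) = (√2*(-4 + √2)/2)*(-111) = -111*√2*(-4 + √2)/2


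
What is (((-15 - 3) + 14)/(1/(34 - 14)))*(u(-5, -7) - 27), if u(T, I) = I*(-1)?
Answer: 1600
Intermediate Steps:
u(T, I) = -I
(((-15 - 3) + 14)/(1/(34 - 14)))*(u(-5, -7) - 27) = (((-15 - 3) + 14)/(1/(34 - 14)))*(-1*(-7) - 27) = ((-18 + 14)/(1/20))*(7 - 27) = -4/1/20*(-20) = -4*20*(-20) = -80*(-20) = 1600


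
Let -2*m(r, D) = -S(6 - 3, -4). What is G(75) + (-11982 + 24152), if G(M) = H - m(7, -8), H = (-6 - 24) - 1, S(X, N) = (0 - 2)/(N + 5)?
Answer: 12140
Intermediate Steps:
S(X, N) = -2/(5 + N)
H = -31 (H = -30 - 1 = -31)
m(r, D) = -1 (m(r, D) = -(-1)*(-2/(5 - 4))/2 = -(-1)*(-2/1)/2 = -(-1)*(-2*1)/2 = -(-1)*(-2)/2 = -½*2 = -1)
G(M) = -30 (G(M) = -31 - 1*(-1) = -31 + 1 = -30)
G(75) + (-11982 + 24152) = -30 + (-11982 + 24152) = -30 + 12170 = 12140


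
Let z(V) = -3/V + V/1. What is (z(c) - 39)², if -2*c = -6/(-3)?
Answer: 1369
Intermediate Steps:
c = -1 (c = -(-3)/(-3) = -(-3)*(-1)/3 = -½*2 = -1)
z(V) = V - 3/V (z(V) = -3/V + V*1 = -3/V + V = V - 3/V)
(z(c) - 39)² = ((-1 - 3/(-1)) - 39)² = ((-1 - 3*(-1)) - 39)² = ((-1 + 3) - 39)² = (2 - 39)² = (-37)² = 1369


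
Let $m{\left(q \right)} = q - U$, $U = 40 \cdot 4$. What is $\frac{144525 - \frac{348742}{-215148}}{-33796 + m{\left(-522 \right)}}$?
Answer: $- \frac{15547306721}{3708936372} \approx -4.1918$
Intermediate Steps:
$U = 160$
$m{\left(q \right)} = -160 + q$ ($m{\left(q \right)} = q - 160 = -160 + q$)
$\frac{144525 - \frac{348742}{-215148}}{-33796 + m{\left(-522 \right)}} = \frac{144525 - \frac{348742}{-215148}}{-33796 - 682} = \frac{144525 - - \frac{174371}{107574}}{-33796 - 682} = \frac{144525 + \frac{174371}{107574}}{-34478} = \frac{15547306721}{107574} \left(- \frac{1}{34478}\right) = - \frac{15547306721}{3708936372}$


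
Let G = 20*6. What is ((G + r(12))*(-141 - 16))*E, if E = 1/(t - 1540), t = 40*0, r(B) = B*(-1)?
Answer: 4239/385 ≈ 11.010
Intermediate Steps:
r(B) = -B
G = 120
t = 0
E = -1/1540 (E = 1/(0 - 1540) = 1/(-1540) = -1/1540 ≈ -0.00064935)
((G + r(12))*(-141 - 16))*E = ((120 - 1*12)*(-141 - 16))*(-1/1540) = ((120 - 12)*(-157))*(-1/1540) = (108*(-157))*(-1/1540) = -16956*(-1/1540) = 4239/385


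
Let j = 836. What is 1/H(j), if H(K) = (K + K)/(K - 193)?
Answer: 643/1672 ≈ 0.38457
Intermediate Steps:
H(K) = 2*K/(-193 + K) (H(K) = (2*K)/(-193 + K) = 2*K/(-193 + K))
1/H(j) = 1/(2*836/(-193 + 836)) = 1/(2*836/643) = 1/(2*836*(1/643)) = 1/(1672/643) = 643/1672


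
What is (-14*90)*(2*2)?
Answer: -5040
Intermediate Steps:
(-14*90)*(2*2) = -1260*4 = -5040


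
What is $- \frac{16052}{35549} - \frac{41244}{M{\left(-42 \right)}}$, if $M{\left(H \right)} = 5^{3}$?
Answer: $- \frac{1468189456}{4443625} \approx -330.4$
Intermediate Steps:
$M{\left(H \right)} = 125$
$- \frac{16052}{35549} - \frac{41244}{M{\left(-42 \right)}} = - \frac{16052}{35549} - \frac{41244}{125} = - \frac{1468189456}{4443625}$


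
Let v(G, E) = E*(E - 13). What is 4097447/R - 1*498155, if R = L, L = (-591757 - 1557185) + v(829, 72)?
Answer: -1068394137017/2144694 ≈ -4.9816e+5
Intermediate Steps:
v(G, E) = E*(-13 + E)
L = -2144694 (L = (-591757 - 1557185) + 72*(-13 + 72) = -2148942 + 72*59 = -2148942 + 4248 = -2144694)
R = -2144694
4097447/R - 1*498155 = 4097447/(-2144694) - 1*498155 = 4097447*(-1/2144694) - 498155 = -4097447/2144694 - 498155 = -1068394137017/2144694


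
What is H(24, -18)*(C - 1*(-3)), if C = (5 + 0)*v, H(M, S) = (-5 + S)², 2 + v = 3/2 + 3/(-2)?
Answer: -3703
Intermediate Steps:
v = -2 (v = -2 + (3/2 + 3/(-2)) = -2 + (3*(½) + 3*(-½)) = -2 + (3/2 - 3/2) = -2 + 0 = -2)
C = -10 (C = (5 + 0)*(-2) = 5*(-2) = -10)
H(24, -18)*(C - 1*(-3)) = (-5 - 18)²*(-10 - 1*(-3)) = (-23)²*(-10 + 3) = 529*(-7) = -3703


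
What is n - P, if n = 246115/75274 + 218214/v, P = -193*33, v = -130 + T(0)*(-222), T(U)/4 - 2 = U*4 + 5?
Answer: 1513767998915/238844402 ≈ 6337.9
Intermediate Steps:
T(U) = 28 + 16*U (T(U) = 8 + 4*(U*4 + 5) = 8 + 4*(4*U + 5) = 8 + 4*(5 + 4*U) = 8 + (20 + 16*U) = 28 + 16*U)
v = -6346 (v = -130 + (28 + 16*0)*(-222) = -130 + (28 + 0)*(-222) = -130 + 28*(-222) = -130 - 6216 = -6346)
P = -6369
n = -7431997423/238844402 (n = 246115/75274 + 218214/(-6346) = 246115*(1/75274) + 218214*(-1/6346) = 246115/75274 - 109107/3173 = -7431997423/238844402 ≈ -31.116)
n - P = -7431997423/238844402 - 1*(-6369) = -7431997423/238844402 + 6369 = 1513767998915/238844402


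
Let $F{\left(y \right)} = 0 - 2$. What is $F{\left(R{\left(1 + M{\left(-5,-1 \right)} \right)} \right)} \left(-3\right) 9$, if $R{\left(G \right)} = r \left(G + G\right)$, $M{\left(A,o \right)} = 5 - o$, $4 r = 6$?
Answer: $54$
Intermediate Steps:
$r = \frac{3}{2}$ ($r = \frac{1}{4} \cdot 6 = \frac{3}{2} \approx 1.5$)
$R{\left(G \right)} = 3 G$ ($R{\left(G \right)} = \frac{3 \left(G + G\right)}{2} = \frac{3 \cdot 2 G}{2} = 3 G$)
$F{\left(y \right)} = -2$
$F{\left(R{\left(1 + M{\left(-5,-1 \right)} \right)} \right)} \left(-3\right) 9 = \left(-2\right) \left(-3\right) 9 = 6 \cdot 9 = 54$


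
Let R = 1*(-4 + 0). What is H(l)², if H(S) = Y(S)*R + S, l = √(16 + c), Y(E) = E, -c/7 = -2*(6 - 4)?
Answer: 396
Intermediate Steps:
c = 28 (c = -(-14)*(6 - 4) = -(-14)*2 = -7*(-4) = 28)
R = -4 (R = 1*(-4) = -4)
l = 2*√11 (l = √(16 + 28) = √44 = 2*√11 ≈ 6.6332)
H(S) = -3*S (H(S) = S*(-4) + S = -4*S + S = -3*S)
H(l)² = (-6*√11)² = 396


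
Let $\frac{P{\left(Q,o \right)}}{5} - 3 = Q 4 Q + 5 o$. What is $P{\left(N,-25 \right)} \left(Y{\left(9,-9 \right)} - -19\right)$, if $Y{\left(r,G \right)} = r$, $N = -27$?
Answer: $391160$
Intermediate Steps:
$P{\left(Q,o \right)} = 15 + 20 Q^{2} + 25 o$ ($P{\left(Q,o \right)} = 15 + 5 \left(Q 4 Q + 5 o\right) = 15 + 5 \left(4 Q Q + 5 o\right) = 15 + 5 \left(4 Q^{2} + 5 o\right) = 15 + \left(20 Q^{2} + 25 o\right) = 15 + 20 Q^{2} + 25 o$)
$P{\left(N,-25 \right)} \left(Y{\left(9,-9 \right)} - -19\right) = \left(15 + 20 \left(-27\right)^{2} + 25 \left(-25\right)\right) \left(9 - -19\right) = \left(15 + 20 \cdot 729 - 625\right) \left(9 + 19\right) = \left(15 + 14580 - 625\right) 28 = 13970 \cdot 28 = 391160$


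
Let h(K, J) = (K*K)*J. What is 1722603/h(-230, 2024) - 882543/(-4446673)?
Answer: 9286670749329/43282136312800 ≈ 0.21456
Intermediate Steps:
h(K, J) = J*K² (h(K, J) = K²*J = J*K²)
1722603/h(-230, 2024) - 882543/(-4446673) = 1722603/((2024*(-230)²)) - 882543/(-4446673) = 1722603/((2024*52900)) - 882543*(-1/4446673) = 1722603/107069600 + 882543/4446673 = 9286670749329/43282136312800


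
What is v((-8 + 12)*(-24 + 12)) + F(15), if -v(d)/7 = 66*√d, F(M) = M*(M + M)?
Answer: 450 - 1848*I*√3 ≈ 450.0 - 3200.8*I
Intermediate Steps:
F(M) = 2*M² (F(M) = M*(2*M) = 2*M²)
v(d) = -462*√d
v((-8 + 12)*(-24 + 12)) + F(15) = -462*√(-24 + 12)*√(-8 + 12) + 2*15² = -462*4*I*√3 + 2*225 = -1848*I*√3 + 450 = 450 - 1848*I*√3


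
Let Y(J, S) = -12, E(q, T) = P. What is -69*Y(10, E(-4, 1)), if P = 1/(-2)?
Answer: 828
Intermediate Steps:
P = -½ ≈ -0.50000
E(q, T) = -½
-69*Y(10, E(-4, 1)) = -69*(-12) = 828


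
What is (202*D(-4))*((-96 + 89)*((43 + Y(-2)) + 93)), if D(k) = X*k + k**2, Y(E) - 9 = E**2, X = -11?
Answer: -12641160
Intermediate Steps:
Y(E) = 9 + E**2
D(k) = k**2 - 11*k (D(k) = -11*k + k**2 = k**2 - 11*k)
(202*D(-4))*((-96 + 89)*((43 + Y(-2)) + 93)) = (202*(-4*(-11 - 4)))*((-96 + 89)*((43 + (9 + (-2)**2)) + 93)) = (202*(-4*(-15)))*(-7*((43 + (9 + 4)) + 93)) = (202*60)*(-7*((43 + 13) + 93)) = 12120*(-7*(56 + 93)) = 12120*(-7*149) = 12120*(-1043) = -12641160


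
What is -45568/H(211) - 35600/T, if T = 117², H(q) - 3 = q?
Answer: -315699376/1464723 ≈ -215.54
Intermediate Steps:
H(q) = 3 + q
T = 13689
-45568/H(211) - 35600/T = -45568/(3 + 211) - 35600/13689 = -45568/214 - 35600*1/13689 = -45568*1/214 - 35600/13689 = -22784/107 - 35600/13689 = -315699376/1464723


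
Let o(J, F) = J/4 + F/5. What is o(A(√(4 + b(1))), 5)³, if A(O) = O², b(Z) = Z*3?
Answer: 1331/64 ≈ 20.797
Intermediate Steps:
b(Z) = 3*Z
o(J, F) = J/4 + F/5 (o(J, F) = J*(¼) + F*(⅕) = J/4 + F/5)
o(A(√(4 + b(1))), 5)³ = ((√(4 + 3*1))²/4 + (⅕)*5)³ = ((√(4 + 3))²/4 + 1)³ = ((√7)²/4 + 1)³ = ((¼)*7 + 1)³ = (7/4 + 1)³ = (11/4)³ = 1331/64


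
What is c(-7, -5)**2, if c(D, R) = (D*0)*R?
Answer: 0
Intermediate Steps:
c(D, R) = 0 (c(D, R) = 0*R = 0)
c(-7, -5)**2 = 0**2 = 0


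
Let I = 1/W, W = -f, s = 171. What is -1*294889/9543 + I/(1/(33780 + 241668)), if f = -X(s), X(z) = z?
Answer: 95487935/60439 ≈ 1579.9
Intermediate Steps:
f = -171 (f = -1*171 = -171)
W = 171 (W = -1*(-171) = 171)
I = 1/171 ≈ 0.0058480
-1*294889/9543 + I/(1/(33780 + 241668)) = -1*294889/9543 + 1/(171*(1/(33780 + 241668))) = -294889*1/9543 + 1/(171*(1/275448)) = -294889/9543 + 1/(171*(1/275448)) = -294889/9543 + (1/171)*275448 = -294889/9543 + 91816/57 = 95487935/60439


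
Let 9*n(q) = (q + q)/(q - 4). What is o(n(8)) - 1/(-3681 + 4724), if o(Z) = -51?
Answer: -53194/1043 ≈ -51.001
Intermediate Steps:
n(q) = 2*q/(9*(-4 + q)) (n(q) = ((q + q)/(q - 4))/9 = ((2*q)/(-4 + q))/9 = (2*q/(-4 + q))/9 = 2*q/(9*(-4 + q)))
o(n(8)) - 1/(-3681 + 4724) = -51 - 1/(-3681 + 4724) = -51 - 1/1043 = -53194/1043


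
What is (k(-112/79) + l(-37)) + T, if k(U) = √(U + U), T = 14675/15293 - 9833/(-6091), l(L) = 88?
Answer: 8436931838/93149663 + 4*I*√1106/79 ≈ 90.574 + 1.6839*I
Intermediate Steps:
T = 239761494/93149663 (T = 14675*(1/15293) - 9833*(-1/6091) = 14675/15293 + 9833/6091 = 239761494/93149663 ≈ 2.5739)
k(U) = √2*√U (k(U) = √(2*U) = √2*√U)
(k(-112/79) + l(-37)) + T = (√2*√(-112/79) + 88) + 239761494/93149663 = (√2*(4*I*√553/79) + 88) + 239761494/93149663 = (4*I*√1106/79 + 88) + 239761494/93149663 = (88 + 4*I*√1106/79) + 239761494/93149663 = 8436931838/93149663 + 4*I*√1106/79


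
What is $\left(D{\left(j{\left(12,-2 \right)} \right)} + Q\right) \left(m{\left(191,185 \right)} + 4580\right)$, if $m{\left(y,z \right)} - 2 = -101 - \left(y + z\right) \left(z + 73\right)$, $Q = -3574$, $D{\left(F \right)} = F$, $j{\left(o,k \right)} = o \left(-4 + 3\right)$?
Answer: $331801822$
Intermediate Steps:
$j{\left(o,k \right)} = - o$ ($j{\left(o,k \right)} = o \left(-1\right) = - o$)
$m{\left(y,z \right)} = -99 - \left(73 + z\right) \left(y + z\right)$ ($m{\left(y,z \right)} = 2 - \left(101 + \left(y + z\right) \left(z + 73\right)\right) = 2 - \left(101 + \left(y + z\right) \left(73 + z\right)\right) = 2 - \left(101 + \left(73 + z\right) \left(y + z\right)\right) = -99 - \left(73 + z\right) \left(y + z\right)$)
$\left(D{\left(j{\left(12,-2 \right)} \right)} + Q\right) \left(m{\left(191,185 \right)} + 4580\right) = \left(\left(-1\right) 12 - 3574\right) \left(\left(-99 - 185^{2} - 13943 - 13505 - 191 \cdot 185\right) + 4580\right) = \left(-12 - 3574\right) \left(\left(-99 - 34225 - 13943 - 13505 - 35335\right) + 4580\right) = - 3586 \left(\left(-99 - 34225 - 13943 - 13505 - 35335\right) + 4580\right) = - 3586 \left(-97107 + 4580\right) = \left(-3586\right) \left(-92527\right) = 331801822$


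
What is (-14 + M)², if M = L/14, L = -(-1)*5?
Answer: 36481/196 ≈ 186.13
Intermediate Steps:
L = 5 (L = -1*(-5) = 5)
M = 5/14 ≈ 0.35714
(-14 + M)² = (-14 + 5/14)² = (-191/14)² = 36481/196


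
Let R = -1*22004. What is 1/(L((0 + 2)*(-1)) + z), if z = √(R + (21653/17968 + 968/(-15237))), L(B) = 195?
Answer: 53386791120/16434332000327 - 12*I*√11452888312341157553/16434332000327 ≈ 0.0032485 - 0.0024711*I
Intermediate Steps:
R = -22004
z = I*√11452888312341157553/22814868 (z = √(-22004 + (21653/17968 + 968/(-15237))) = √(-22004 + (21653*(1/17968) + 968*(-1/15237))) = √(-22004 + (21653/17968 - 968/15237)) = √(-22004 + 312533737/273778416) = √(-6023907731927/273778416) = I*√11452888312341157553/22814868 ≈ 148.33*I)
1/(L((0 + 2)*(-1)) + z) = 1/(195 + I*√11452888312341157553/22814868)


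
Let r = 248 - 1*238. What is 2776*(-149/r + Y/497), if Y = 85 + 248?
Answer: -98163524/2485 ≈ -39502.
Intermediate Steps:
r = 10 (r = 248 - 238 = 10)
Y = 333
2776*(-149/r + Y/497) = 2776*(-149/10 + 333/497) = 2776*(-70723/4970) = -98163524/2485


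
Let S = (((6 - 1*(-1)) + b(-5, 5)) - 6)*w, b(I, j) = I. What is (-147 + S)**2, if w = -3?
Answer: 18225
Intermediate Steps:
S = 12 (S = (((6 - 1*(-1)) - 5) - 6)*(-3) = (((6 + 1) - 5) - 6)*(-3) = ((7 - 5) - 6)*(-3) = (2 - 6)*(-3) = -4*(-3) = 12)
(-147 + S)**2 = (-147 + 12)**2 = (-135)**2 = 18225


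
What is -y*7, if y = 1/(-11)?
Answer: 7/11 ≈ 0.63636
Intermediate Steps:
y = -1/11 ≈ -0.090909
-y*7 = -1*(-1/11)*7 = (1/11)*7 = 7/11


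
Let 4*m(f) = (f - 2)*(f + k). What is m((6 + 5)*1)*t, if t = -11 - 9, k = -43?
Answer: 1440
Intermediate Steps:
m(f) = (-43 + f)*(-2 + f)/4 (m(f) = ((f - 2)*(f - 43))/4 = ((-2 + f)*(-43 + f))/4 = ((-43 + f)*(-2 + f))/4 = (-43 + f)*(-2 + f)/4)
t = -20
m((6 + 5)*1)*t = (43/2 - 45*(6 + 5)/4 + ((6 + 5)*1)²/4)*(-20) = (43/2 - 495/4 + (11*1)²/4)*(-20) = (43/2 - 45/4*11 + (¼)*11²)*(-20) = (43/2 - 495/4 + (¼)*121)*(-20) = (43/2 - 495/4 + 121/4)*(-20) = -72*(-20) = 1440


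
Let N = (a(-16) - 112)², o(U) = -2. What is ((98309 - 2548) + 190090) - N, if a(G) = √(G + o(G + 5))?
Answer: 273325 + 672*I*√2 ≈ 2.7333e+5 + 950.35*I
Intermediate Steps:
a(G) = √(-2 + G) (a(G) = √(G - 2) = √(-2 + G))
N = (-112 + 3*I*√2)² (N = (√(-2 - 16) - 112)² = (√(-18) - 112)² = (3*I*√2 - 112)² = (-112 + 3*I*√2)² ≈ 12526.0 - 950.35*I)
((98309 - 2548) + 190090) - N = ((98309 - 2548) + 190090) - (12526 - 672*I*√2) = (95761 + 190090) + (-12526 + 672*I*√2) = 285851 + (-12526 + 672*I*√2) = 273325 + 672*I*√2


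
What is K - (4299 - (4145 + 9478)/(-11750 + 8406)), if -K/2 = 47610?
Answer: -17516061/176 ≈ -99523.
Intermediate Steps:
K = -95220 (K = -2*47610 = -95220)
K - (4299 - (4145 + 9478)/(-11750 + 8406)) = -95220 - (4299 - (4145 + 9478)/(-11750 + 8406)) = -95220 - (4299 - 13623/(-3344)) = -95220 - (4299 - 13623*(-1)/3344) = -95220 - (4299 - 1*(-717/176)) = -95220 - (4299 + 717/176) = -95220 - 1*757341/176 = -95220 - 757341/176 = -17516061/176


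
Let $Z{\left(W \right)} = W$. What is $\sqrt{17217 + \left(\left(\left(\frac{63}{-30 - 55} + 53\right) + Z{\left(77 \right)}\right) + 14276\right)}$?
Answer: $\frac{2 \sqrt{57117705}}{85} \approx 177.83$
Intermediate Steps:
$\sqrt{17217 + \left(\left(\left(\frac{63}{-30 - 55} + 53\right) + Z{\left(77 \right)}\right) + 14276\right)} = \sqrt{17217 + \left(\left(\left(\frac{63}{-30 - 55} + 53\right) + 77\right) + 14276\right)} = \sqrt{17217 + \left(\left(\left(\frac{63}{-85} + 53\right) + 77\right) + 14276\right)} = \sqrt{17217 + \left(\left(\left(63 \left(- \frac{1}{85}\right) + 53\right) + 77\right) + 14276\right)} = \sqrt{17217 + \left(\left(\left(- \frac{63}{85} + 53\right) + 77\right) + 14276\right)} = \sqrt{17217 + \left(\left(\frac{4442}{85} + 77\right) + 14276\right)} = \sqrt{17217 + \left(\frac{10987}{85} + 14276\right)} = \sqrt{17217 + \frac{1224447}{85}} = \sqrt{\frac{2687892}{85}} = \frac{2 \sqrt{57117705}}{85}$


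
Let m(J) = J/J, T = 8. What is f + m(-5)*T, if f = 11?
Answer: 19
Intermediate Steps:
m(J) = 1
f + m(-5)*T = 11 + 1*8 = 11 + 8 = 19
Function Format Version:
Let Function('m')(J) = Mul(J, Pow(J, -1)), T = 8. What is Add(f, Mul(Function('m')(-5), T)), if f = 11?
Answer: 19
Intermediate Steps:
Function('m')(J) = 1
Add(f, Mul(Function('m')(-5), T)) = Add(11, Mul(1, 8)) = Add(11, 8) = 19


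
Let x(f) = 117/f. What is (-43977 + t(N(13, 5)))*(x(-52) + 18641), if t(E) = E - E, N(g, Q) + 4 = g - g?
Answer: -3278705235/4 ≈ -8.1968e+8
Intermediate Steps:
N(g, Q) = -4 (N(g, Q) = -4 + (g - g) = -4 + 0 = -4)
t(E) = 0
(-43977 + t(N(13, 5)))*(x(-52) + 18641) = (-43977 + 0)*(117/(-52) + 18641) = -43977*(117*(-1/52) + 18641) = -43977*(-9/4 + 18641) = -43977*74555/4 = -3278705235/4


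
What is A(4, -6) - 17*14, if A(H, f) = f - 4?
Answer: -248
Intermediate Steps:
A(H, f) = -4 + f
A(4, -6) - 17*14 = (-4 - 6) - 17*14 = -10 - 238 = -248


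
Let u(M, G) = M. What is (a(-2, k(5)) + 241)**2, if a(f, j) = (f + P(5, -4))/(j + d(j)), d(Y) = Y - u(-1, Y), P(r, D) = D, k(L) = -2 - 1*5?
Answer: 9853321/169 ≈ 58304.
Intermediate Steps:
k(L) = -7 (k(L) = -2 - 5 = -7)
d(Y) = 1 + Y (d(Y) = Y - 1*(-1) = Y + 1 = 1 + Y)
a(f, j) = (-4 + f)/(1 + 2*j) (a(f, j) = (f - 4)/(j + (1 + j)) = (-4 + f)/(1 + 2*j))
(a(-2, k(5)) + 241)**2 = ((-4 - 2)/(1 + 2*(-7)) + 241)**2 = (-6/(1 - 14) + 241)**2 = (-6/(-13) + 241)**2 = (-1/13*(-6) + 241)**2 = (6/13 + 241)**2 = (3139/13)**2 = 9853321/169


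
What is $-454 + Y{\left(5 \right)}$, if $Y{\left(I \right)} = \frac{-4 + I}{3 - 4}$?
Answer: $-455$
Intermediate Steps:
$Y{\left(I \right)} = 4 - I$ ($Y{\left(I \right)} = \frac{-4 + I}{-1} = \left(-4 + I\right) \left(-1\right) = 4 - I$)
$-454 + Y{\left(5 \right)} = -454 + \left(4 - 5\right) = -454 - 1 = -455$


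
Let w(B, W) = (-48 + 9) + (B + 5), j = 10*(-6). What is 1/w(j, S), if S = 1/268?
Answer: -1/94 ≈ -0.010638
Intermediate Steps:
S = 1/268 ≈ 0.0037313
j = -60
w(B, W) = -34 + B (w(B, W) = -39 + (5 + B) = -34 + B)
1/w(j, S) = 1/(-34 - 60) = 1/(-94) = -1/94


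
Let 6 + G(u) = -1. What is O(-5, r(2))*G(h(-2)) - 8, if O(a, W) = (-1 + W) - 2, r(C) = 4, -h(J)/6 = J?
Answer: -15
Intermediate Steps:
h(J) = -6*J
G(u) = -7 (G(u) = -6 - 1 = -7)
O(a, W) = -3 + W
O(-5, r(2))*G(h(-2)) - 8 = (-3 + 4)*(-7) - 8 = 1*(-7) - 8 = -7 - 8 = -15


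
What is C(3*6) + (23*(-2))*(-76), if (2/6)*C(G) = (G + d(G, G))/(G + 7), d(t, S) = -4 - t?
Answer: 87388/25 ≈ 3495.5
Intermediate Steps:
C(G) = -12/(7 + G) (C(G) = 3*((G + (-4 - G))/(G + 7)) = 3*(-4/(7 + G)) = -12/(7 + G))
C(3*6) + (23*(-2))*(-76) = -12/(7 + 3*6) + (23*(-2))*(-76) = -12/(7 + 18) - 46*(-76) = -12/25 + 3496 = 87388/25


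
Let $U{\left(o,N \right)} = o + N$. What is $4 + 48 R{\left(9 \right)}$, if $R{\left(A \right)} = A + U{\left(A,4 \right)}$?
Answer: $1060$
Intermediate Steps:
$U{\left(o,N \right)} = N + o$
$R{\left(A \right)} = 4 + 2 A$ ($R{\left(A \right)} = A + \left(4 + A\right) = 4 + 2 A$)
$4 + 48 R{\left(9 \right)} = 4 + 48 \left(4 + 2 \cdot 9\right) = 4 + 48 \left(4 + 18\right) = 4 + 48 \cdot 22 = 4 + 1056 = 1060$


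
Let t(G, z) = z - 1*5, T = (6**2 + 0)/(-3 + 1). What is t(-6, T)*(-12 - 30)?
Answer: 966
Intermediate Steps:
T = -18 (T = (36 + 0)/(-2) = 36*(-1/2) = -18)
t(G, z) = -5 + z (t(G, z) = z - 5 = -5 + z)
t(-6, T)*(-12 - 30) = (-5 - 18)*(-12 - 30) = -23*(-42) = 966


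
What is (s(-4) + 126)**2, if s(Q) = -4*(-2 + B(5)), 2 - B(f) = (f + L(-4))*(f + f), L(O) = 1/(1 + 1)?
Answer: 119716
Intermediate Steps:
L(O) = 1/2
B(f) = 2 - 2*f*(1/2 + f) (B(f) = 2 - (f + 1/2)*(f + f) = 2 - (1/2 + f)*2*f = 2 - 2*f*(1/2 + f))
s(Q) = 220 (s(Q) = -4*(-2 + (2 - 1*5 - 2*5**2)) = -4*(-2 + (2 - 5 - 2*25)) = -4*(-2 + (2 - 5 - 50)) = -4*(-2 - 53) = -4*(-55) = 220)
(s(-4) + 126)**2 = (220 + 126)**2 = 346**2 = 119716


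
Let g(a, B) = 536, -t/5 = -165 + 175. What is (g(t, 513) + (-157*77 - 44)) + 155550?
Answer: 143953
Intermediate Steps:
t = -50 (t = -5*(-165 + 175) = -5*10 = -50)
(g(t, 513) + (-157*77 - 44)) + 155550 = (536 + (-157*77 - 44)) + 155550 = (536 + (-12089 - 44)) + 155550 = (536 - 12133) + 155550 = -11597 + 155550 = 143953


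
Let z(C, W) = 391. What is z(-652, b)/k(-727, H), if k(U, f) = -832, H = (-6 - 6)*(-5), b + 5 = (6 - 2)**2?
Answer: -391/832 ≈ -0.46995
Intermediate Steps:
b = 11 (b = -5 + (6 - 2)**2 = -5 + 4**2 = -5 + 16 = 11)
H = 60 (H = -12*(-5) = 60)
z(-652, b)/k(-727, H) = 391/(-832) = 391*(-1/832) = -391/832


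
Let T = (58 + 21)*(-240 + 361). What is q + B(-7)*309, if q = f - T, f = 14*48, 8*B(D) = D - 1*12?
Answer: -76967/8 ≈ -9620.9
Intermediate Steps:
B(D) = -3/2 + D/8 (B(D) = (D - 1*12)/8 = (D - 12)/8 = (-12 + D)/8 = -3/2 + D/8)
T = 9559 (T = 79*121 = 9559)
f = 672
q = -8887 (q = 672 - 1*9559 = 672 - 9559 = -8887)
q + B(-7)*309 = -8887 + (-3/2 + (1/8)*(-7))*309 = -8887 + (-3/2 - 7/8)*309 = -8887 - 19/8*309 = -8887 - 5871/8 = -76967/8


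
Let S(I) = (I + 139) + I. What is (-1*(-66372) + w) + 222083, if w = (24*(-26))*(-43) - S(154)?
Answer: 314840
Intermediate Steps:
S(I) = 139 + 2*I (S(I) = (139 + I) + I = 139 + 2*I)
w = 26385 (w = (24*(-26))*(-43) - (139 + 2*154) = -624*(-43) - (139 + 308) = 26832 - 1*447 = 26832 - 447 = 26385)
(-1*(-66372) + w) + 222083 = (-1*(-66372) + 26385) + 222083 = (66372 + 26385) + 222083 = 92757 + 222083 = 314840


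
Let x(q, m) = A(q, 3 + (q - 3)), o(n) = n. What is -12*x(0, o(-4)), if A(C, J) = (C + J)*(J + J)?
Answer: 0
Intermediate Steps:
A(C, J) = 2*J*(C + J) (A(C, J) = (C + J)*(2*J) = 2*J*(C + J))
x(q, m) = 4*q² (x(q, m) = 2*(3 + (q - 3))*(q + (3 + (q - 3))) = 2*(3 + (-3 + q))*(q + (3 + (-3 + q))) = 2*q*(q + q) = 2*q*(2*q) = 4*q²)
-12*x(0, o(-4)) = -48*0² = -48*0 = -12*0 = 0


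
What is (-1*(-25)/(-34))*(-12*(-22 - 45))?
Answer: -10050/17 ≈ -591.18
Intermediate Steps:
(-1*(-25)/(-34))*(-12*(-22 - 45)) = (25*(-1/34))*(-12*(-67)) = -25/34*804 = -10050/17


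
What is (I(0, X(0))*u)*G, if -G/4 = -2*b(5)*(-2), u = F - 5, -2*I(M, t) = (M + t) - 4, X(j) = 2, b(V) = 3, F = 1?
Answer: 192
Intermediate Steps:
I(M, t) = 2 - M/2 - t/2 (I(M, t) = -((M + t) - 4)/2 = -(-4 + M + t)/2 = 2 - M/2 - t/2)
u = -4 (u = 1 - 5 = -4)
G = -48 (G = -4*(-2*3)*(-2) = -(-24)*(-2) = -4*12 = -48)
(I(0, X(0))*u)*G = ((2 - 1/2*0 - 1/2*2)*(-4))*(-48) = ((2 + 0 - 1)*(-4))*(-48) = (1*(-4))*(-48) = -4*(-48) = 192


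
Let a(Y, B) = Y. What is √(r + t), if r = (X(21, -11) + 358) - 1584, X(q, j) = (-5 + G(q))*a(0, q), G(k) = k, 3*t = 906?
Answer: 2*I*√231 ≈ 30.397*I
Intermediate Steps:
t = 302 (t = (⅓)*906 = 302)
X(q, j) = 0 (X(q, j) = (-5 + q)*0 = 0)
r = -1226 (r = (0 + 358) - 1584 = 358 - 1584 = -1226)
√(r + t) = √(-1226 + 302) = √(-924) = 2*I*√231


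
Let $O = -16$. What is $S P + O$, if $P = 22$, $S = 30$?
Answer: $644$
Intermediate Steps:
$S P + O = 30 \cdot 22 - 16 = 660 - 16 = 644$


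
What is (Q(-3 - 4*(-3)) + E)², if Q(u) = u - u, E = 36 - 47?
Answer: 121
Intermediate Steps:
E = -11
Q(u) = 0
(Q(-3 - 4*(-3)) + E)² = (0 - 11)² = (-11)² = 121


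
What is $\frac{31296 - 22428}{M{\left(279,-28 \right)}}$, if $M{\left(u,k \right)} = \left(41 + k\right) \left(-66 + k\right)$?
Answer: $- \frac{4434}{611} \approx -7.257$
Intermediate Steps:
$M{\left(u,k \right)} = \left(-66 + k\right) \left(41 + k\right)$
$\frac{31296 - 22428}{M{\left(279,-28 \right)}} = \frac{31296 - 22428}{-2706 + \left(-28\right)^{2} - -700} = \frac{31296 - 22428}{-2706 + 784 + 700} = \frac{8868}{-1222} = 8868 \left(- \frac{1}{1222}\right) = - \frac{4434}{611}$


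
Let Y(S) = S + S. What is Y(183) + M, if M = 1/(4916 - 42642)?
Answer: 13807715/37726 ≈ 366.00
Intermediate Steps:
Y(S) = 2*S
M = -1/37726 (M = 1/(-37726) = -1/37726 ≈ -2.6507e-5)
Y(183) + M = 2*183 - 1/37726 = 366 - 1/37726 = 13807715/37726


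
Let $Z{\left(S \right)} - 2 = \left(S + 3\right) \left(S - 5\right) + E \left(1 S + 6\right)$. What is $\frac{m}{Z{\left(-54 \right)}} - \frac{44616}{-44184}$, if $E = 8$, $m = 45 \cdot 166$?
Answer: $\frac{18635863}{4836307} \approx 3.8533$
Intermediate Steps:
$m = 7470$
$Z{\left(S \right)} = 50 + 8 S + \left(-5 + S\right) \left(3 + S\right)$ ($Z{\left(S \right)} = 2 + \left(\left(S + 3\right) \left(S - 5\right) + 8 \left(1 S + 6\right)\right) = 2 + \left(\left(3 + S\right) \left(-5 + S\right) + 8 \left(S + 6\right)\right) = 2 + \left(\left(-5 + S\right) \left(3 + S\right) + 8 \left(6 + S\right)\right) = 2 + \left(\left(-5 + S\right) \left(3 + S\right) + \left(48 + 8 S\right)\right) = 2 + \left(48 + 8 S + \left(-5 + S\right) \left(3 + S\right)\right) = 50 + 8 S + \left(-5 + S\right) \left(3 + S\right)$)
$\frac{m}{Z{\left(-54 \right)}} - \frac{44616}{-44184} = \frac{7470}{35 + \left(-54\right)^{2} + 6 \left(-54\right)} - \frac{44616}{-44184} = \frac{7470}{35 + 2916 - 324} - - \frac{1859}{1841} = \frac{7470}{2627} + \frac{1859}{1841} = \frac{18635863}{4836307}$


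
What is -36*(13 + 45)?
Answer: -2088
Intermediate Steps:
-36*(13 + 45) = -36*58 = -2088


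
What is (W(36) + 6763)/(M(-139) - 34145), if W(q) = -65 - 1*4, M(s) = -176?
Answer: -6694/34321 ≈ -0.19504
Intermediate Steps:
W(q) = -69 (W(q) = -65 - 4 = -69)
(W(36) + 6763)/(M(-139) - 34145) = (-69 + 6763)/(-176 - 34145) = 6694/(-34321) = 6694*(-1/34321) = -6694/34321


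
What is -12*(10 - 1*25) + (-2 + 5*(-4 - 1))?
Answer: 153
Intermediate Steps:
-12*(10 - 1*25) + (-2 + 5*(-4 - 1)) = -12*(10 - 25) + (-2 + 5*(-5)) = -12*(-15) + (-2 - 25) = 180 - 27 = 153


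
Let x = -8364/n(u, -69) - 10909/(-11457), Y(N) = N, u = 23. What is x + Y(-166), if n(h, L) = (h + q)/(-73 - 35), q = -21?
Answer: 5172731839/11457 ≈ 4.5149e+5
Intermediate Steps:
n(h, L) = 7/36 - h/108 (n(h, L) = (h - 21)/(-73 - 35) = (-21 + h)/(-108) = (-21 + h)*(-1/108) = 7/36 - h/108)
x = 5174633701/11457 (x = -8364/(7/36 - 1/108*23) - 10909/(-11457) = -8364/(7/36 - 23/108) - 10909*(-1/11457) = -8364/(-1/54) + 10909/11457 = -8364*(-54) + 10909/11457 = 451656 + 10909/11457 = 5174633701/11457 ≈ 4.5166e+5)
x + Y(-166) = 5174633701/11457 - 166 = 5172731839/11457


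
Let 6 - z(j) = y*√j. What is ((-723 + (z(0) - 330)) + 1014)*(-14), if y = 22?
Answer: 462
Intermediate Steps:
z(j) = 6 - 22*√j
((-723 + (z(0) - 330)) + 1014)*(-14) = ((-723 + ((6 - 22*√0) - 330)) + 1014)*(-14) = ((-723 + ((6 - 22*0) - 330)) + 1014)*(-14) = ((-723 + ((6 + 0) - 330)) + 1014)*(-14) = ((-723 + (6 - 330)) + 1014)*(-14) = ((-723 - 324) + 1014)*(-14) = (-1047 + 1014)*(-14) = -33*(-14) = 462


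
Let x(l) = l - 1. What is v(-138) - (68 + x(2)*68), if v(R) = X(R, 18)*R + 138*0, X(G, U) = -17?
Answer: 2210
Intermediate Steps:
x(l) = -1 + l
v(R) = -17*R (v(R) = -17*R + 138*0 = -17*R + 0 = -17*R)
v(-138) - (68 + x(2)*68) = -17*(-138) - (68 + (-1 + 2)*68) = 2346 - (68 + 1*68) = 2346 - (68 + 68) = 2346 - 1*136 = 2346 - 136 = 2210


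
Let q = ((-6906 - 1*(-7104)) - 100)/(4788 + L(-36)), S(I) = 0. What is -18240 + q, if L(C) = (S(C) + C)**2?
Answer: -55486031/3042 ≈ -18240.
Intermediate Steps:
L(C) = C**2 (L(C) = (0 + C)**2 = C**2)
q = 49/3042 (q = ((-6906 - 1*(-7104)) - 100)/(4788 + (-36)**2) = ((-6906 + 7104) - 100)/(4788 + 1296) = (198 - 100)/6084 = 98*(1/6084) = 49/3042 ≈ 0.016108)
-18240 + q = -18240 + 49/3042 = -55486031/3042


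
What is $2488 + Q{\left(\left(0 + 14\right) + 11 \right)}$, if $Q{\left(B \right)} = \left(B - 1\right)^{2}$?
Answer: $3064$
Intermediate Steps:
$Q{\left(B \right)} = \left(-1 + B\right)^{2}$
$2488 + Q{\left(\left(0 + 14\right) + 11 \right)} = 2488 + \left(-1 + \left(\left(0 + 14\right) + 11\right)\right)^{2} = 2488 + \left(-1 + \left(14 + 11\right)\right)^{2} = 2488 + \left(-1 + 25\right)^{2} = 2488 + 24^{2} = 2488 + 576 = 3064$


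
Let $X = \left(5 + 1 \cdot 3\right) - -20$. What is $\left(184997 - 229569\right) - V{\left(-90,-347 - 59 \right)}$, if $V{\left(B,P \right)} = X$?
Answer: $-44600$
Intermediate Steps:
$X = 28$ ($X = \left(5 + 3\right) + 20 = 8 + 20 = 28$)
$V{\left(B,P \right)} = 28$
$\left(184997 - 229569\right) - V{\left(-90,-347 - 59 \right)} = \left(184997 - 229569\right) - 28 = -44572 - 28 = -44600$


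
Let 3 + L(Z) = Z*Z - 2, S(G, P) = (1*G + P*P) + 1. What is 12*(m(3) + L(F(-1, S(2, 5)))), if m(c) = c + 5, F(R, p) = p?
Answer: 9444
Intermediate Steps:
S(G, P) = 1 + G + P² (S(G, P) = (G + P²) + 1 = 1 + G + P²)
L(Z) = -5 + Z² (L(Z) = -3 + (Z*Z - 2) = -3 + (Z² - 2) = -3 + (-2 + Z²) = -5 + Z²)
m(c) = 5 + c
12*(m(3) + L(F(-1, S(2, 5)))) = 12*((5 + 3) + (-5 + (1 + 2 + 5²)²)) = 12*(8 + (-5 + (1 + 2 + 25)²)) = 12*(8 + (-5 + 28²)) = 12*(8 + (-5 + 784)) = 12*(8 + 779) = 12*787 = 9444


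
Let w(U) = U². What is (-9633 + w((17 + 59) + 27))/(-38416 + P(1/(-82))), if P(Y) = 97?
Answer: -976/38319 ≈ -0.025470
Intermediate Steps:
(-9633 + w((17 + 59) + 27))/(-38416 + P(1/(-82))) = (-9633 + ((17 + 59) + 27)²)/(-38416 + 97) = (-9633 + (76 + 27)²)/(-38319) = (-9633 + 103²)*(-1/38319) = (-9633 + 10609)*(-1/38319) = 976*(-1/38319) = -976/38319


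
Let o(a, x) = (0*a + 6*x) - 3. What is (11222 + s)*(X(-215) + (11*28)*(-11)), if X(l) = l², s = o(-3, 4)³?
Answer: 877430271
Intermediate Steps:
o(a, x) = -3 + 6*x (o(a, x) = (0 + 6*x) - 3 = 6*x - 3 = -3 + 6*x)
s = 9261 (s = (-3 + 6*4)³ = (-3 + 24)³ = 21³ = 9261)
(11222 + s)*(X(-215) + (11*28)*(-11)) = (11222 + 9261)*((-215)² + (11*28)*(-11)) = 20483*(46225 + 308*(-11)) = 20483*(46225 - 3388) = 20483*42837 = 877430271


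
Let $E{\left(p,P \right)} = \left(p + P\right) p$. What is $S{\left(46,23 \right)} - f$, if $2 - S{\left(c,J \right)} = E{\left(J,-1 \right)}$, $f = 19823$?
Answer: $-20327$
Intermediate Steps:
$E{\left(p,P \right)} = p \left(P + p\right)$ ($E{\left(p,P \right)} = \left(P + p\right) p = p \left(P + p\right)$)
$S{\left(c,J \right)} = 2 - J \left(-1 + J\right)$
$S{\left(46,23 \right)} - f = \left(2 - 23 \left(-1 + 23\right)\right) - 19823 = \left(2 - 23 \cdot 22\right) - 19823 = \left(2 - 506\right) - 19823 = -504 - 19823 = -20327$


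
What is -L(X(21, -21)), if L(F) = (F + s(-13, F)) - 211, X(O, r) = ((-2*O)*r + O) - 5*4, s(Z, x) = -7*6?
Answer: -630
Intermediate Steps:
s(Z, x) = -42
X(O, r) = -20 + O - 2*O*r (X(O, r) = (-2*O*r + O) - 20 = (O - 2*O*r) - 20 = -20 + O - 2*O*r)
L(F) = -253 + F (L(F) = (F - 42) - 211 = (-42 + F) - 211 = -253 + F)
-L(X(21, -21)) = -(-253 + (-20 + 21 - 2*21*(-21))) = -(-253 + (-20 + 21 + 882)) = -(-253 + 883) = -1*630 = -630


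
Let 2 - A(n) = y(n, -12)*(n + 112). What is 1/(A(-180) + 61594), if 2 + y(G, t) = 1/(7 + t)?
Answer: 5/307232 ≈ 1.6274e-5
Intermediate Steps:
y(G, t) = -2 + 1/(7 + t)
A(n) = 1242/5 + 11*n/5 (A(n) = 2 - (-13 - 2*(-12))/(7 - 12)*(n + 112) = 2 - (-13 + 24)/(-5)*(112 + n) = 2 - (-⅕*11)*(112 + n) = 2 - (-11)*(112 + n)/5 = 2 - (-1232/5 - 11*n/5) = 2 + (1232/5 + 11*n/5) = 1242/5 + 11*n/5)
1/(A(-180) + 61594) = 1/((1242/5 + (11/5)*(-180)) + 61594) = 1/((1242/5 - 396) + 61594) = 1/(-738/5 + 61594) = 1/(307232/5) = 5/307232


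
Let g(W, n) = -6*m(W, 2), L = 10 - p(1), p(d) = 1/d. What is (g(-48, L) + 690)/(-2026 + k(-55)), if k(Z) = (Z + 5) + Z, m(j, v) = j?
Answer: -978/2131 ≈ -0.45894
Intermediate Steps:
p(d) = 1/d
L = 9 (L = 10 - 1/1 = 10 - 1*1 = 10 - 1 = 9)
k(Z) = 5 + 2*Z (k(Z) = (5 + Z) + Z = 5 + 2*Z)
g(W, n) = -6*W
(g(-48, L) + 690)/(-2026 + k(-55)) = (-6*(-48) + 690)/(-2026 + (5 + 2*(-55))) = (288 + 690)/(-2026 + (5 - 110)) = 978/(-2026 - 105) = 978/(-2131) = 978*(-1/2131) = -978/2131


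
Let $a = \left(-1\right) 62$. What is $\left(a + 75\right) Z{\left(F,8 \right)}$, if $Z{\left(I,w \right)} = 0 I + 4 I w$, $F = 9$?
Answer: $3744$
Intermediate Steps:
$a = -62$
$Z{\left(I,w \right)} = 4 I w$ ($Z{\left(I,w \right)} = 0 + 4 I w = 4 I w$)
$\left(a + 75\right) Z{\left(F,8 \right)} = \left(-62 + 75\right) 4 \cdot 9 \cdot 8 = 13 \cdot 288 = 3744$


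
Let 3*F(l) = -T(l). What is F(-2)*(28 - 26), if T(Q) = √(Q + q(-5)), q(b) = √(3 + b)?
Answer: -2*√(-2 + I*√2)/3 ≈ -0.31605 - 0.99437*I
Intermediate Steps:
T(Q) = √(Q + I*√2) (T(Q) = √(Q + √(3 - 5)) = √(Q + √(-2)) = √(Q + I*√2))
F(l) = -√(l + I*√2)/3 (F(l) = (-√(l + I*√2))/3 = -√(l + I*√2)/3)
F(-2)*(28 - 26) = (-√(-2 + I*√2)/3)*(28 - 26) = -√(-2 + I*√2)/3*2 = -2*√(-2 + I*√2)/3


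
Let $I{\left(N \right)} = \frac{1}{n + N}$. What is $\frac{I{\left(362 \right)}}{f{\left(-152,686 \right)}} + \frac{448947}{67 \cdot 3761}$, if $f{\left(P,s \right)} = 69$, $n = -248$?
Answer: $\frac{3531669089}{1982129742} \approx 1.7818$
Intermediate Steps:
$I{\left(N \right)} = \frac{1}{-248 + N}$
$\frac{I{\left(362 \right)}}{f{\left(-152,686 \right)}} + \frac{448947}{67 \cdot 3761} = \frac{1}{\left(-248 + 362\right) 69} + \frac{448947}{67 \cdot 3761} = \frac{1}{114} \cdot \frac{1}{69} + \frac{448947}{251987} = \frac{1}{114} \cdot \frac{1}{69} + 448947 \cdot \frac{1}{251987} = \frac{1}{7866} + \frac{448947}{251987} = \frac{3531669089}{1982129742}$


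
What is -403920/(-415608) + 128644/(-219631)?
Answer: 1468661582/3803350027 ≈ 0.38615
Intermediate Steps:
-403920/(-415608) + 128644/(-219631) = -403920*(-1/415608) + 128644*(-1/219631) = 16830/17317 - 128644/219631 = 1468661582/3803350027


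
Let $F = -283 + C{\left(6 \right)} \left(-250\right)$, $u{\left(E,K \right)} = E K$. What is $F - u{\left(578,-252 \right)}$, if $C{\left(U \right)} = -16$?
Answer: $149373$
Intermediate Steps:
$F = 3717$ ($F = -283 - -4000 = -283 + 4000 = 3717$)
$F - u{\left(578,-252 \right)} = 3717 - 578 \left(-252\right) = 3717 - -145656 = 3717 + 145656 = 149373$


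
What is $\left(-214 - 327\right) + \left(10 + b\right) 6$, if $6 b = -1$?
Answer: $-482$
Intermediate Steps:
$b = - \frac{1}{6}$ ($b = \frac{1}{6} \left(-1\right) = - \frac{1}{6} \approx -0.16667$)
$\left(-214 - 327\right) + \left(10 + b\right) 6 = \left(-214 - 327\right) + \left(10 - \frac{1}{6}\right) 6 = -541 + \frac{59}{6} \cdot 6 = -541 + 59 = -482$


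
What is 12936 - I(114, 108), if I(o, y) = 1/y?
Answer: 1397087/108 ≈ 12936.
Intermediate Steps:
12936 - I(114, 108) = 12936 - 1/108 = 1397087/108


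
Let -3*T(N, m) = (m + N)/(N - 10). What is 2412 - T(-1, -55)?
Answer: 79652/33 ≈ 2413.7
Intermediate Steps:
T(N, m) = -(N + m)/(3*(-10 + N)) (T(N, m) = -(m + N)/(3*(N - 10)) = -(N + m)/(3*(-10 + N)))
2412 - T(-1, -55) = 2412 - (-1*(-1) - 1*(-55))/(3*(-10 - 1)) = 2412 - (1 + 55)/(3*(-11)) = 2412 - (-1)*56/(3*11) = 2412 - 1*(-56/33) = 2412 + 56/33 = 79652/33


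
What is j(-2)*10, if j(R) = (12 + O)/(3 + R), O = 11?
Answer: 230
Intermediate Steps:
j(R) = 23/(3 + R) (j(R) = (12 + 11)/(3 + R) = 23/(3 + R))
j(-2)*10 = (23/(3 - 2))*10 = (23/1)*10 = (23*1)*10 = 23*10 = 230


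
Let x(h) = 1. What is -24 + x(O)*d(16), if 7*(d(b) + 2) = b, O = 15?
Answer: -166/7 ≈ -23.714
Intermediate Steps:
d(b) = -2 + b/7
-24 + x(O)*d(16) = -24 + 1*(-2 + (⅐)*16) = -24 + 1*(-2 + 16/7) = -24 + 1*(2/7) = -24 + 2/7 = -166/7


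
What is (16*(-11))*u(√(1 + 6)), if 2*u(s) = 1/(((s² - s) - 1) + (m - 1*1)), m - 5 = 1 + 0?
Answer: -484/57 - 44*√7/57 ≈ -10.534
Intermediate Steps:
m = 6 (m = 5 + (1 + 0) = 5 + 1 = 6)
u(s) = 1/(2*(4 + s² - s)) (u(s) = 1/(2*(((s² - s) - 1) + (6 - 1*1))) = 1/(2*((-1 + s² - s) + (6 - 1))) = 1/(2*((-1 + s² - s) + 5)) = 1/(2*(4 + s² - s)))
(16*(-11))*u(√(1 + 6)) = (16*(-11))*(1/(2*(4 + (√(1 + 6))² - √(1 + 6)))) = -88/(4 + (√7)² - √7) = -88/(4 + 7 - √7) = -88/(11 - √7)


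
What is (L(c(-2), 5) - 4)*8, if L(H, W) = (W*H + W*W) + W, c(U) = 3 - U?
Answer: 408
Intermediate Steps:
L(H, W) = W + W**2 + H*W (L(H, W) = (H*W + W**2) + W = (W**2 + H*W) + W = W + W**2 + H*W)
(L(c(-2), 5) - 4)*8 = (5*(1 + (3 - 1*(-2)) + 5) - 4)*8 = (5*(1 + (3 + 2) + 5) - 4)*8 = (5*(1 + 5 + 5) - 4)*8 = (5*11 - 4)*8 = (55 - 4)*8 = 51*8 = 408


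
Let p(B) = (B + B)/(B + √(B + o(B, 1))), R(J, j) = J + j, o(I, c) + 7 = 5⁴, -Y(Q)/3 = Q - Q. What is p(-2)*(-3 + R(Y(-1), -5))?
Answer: 16/153 + 16*√154/153 ≈ 1.4023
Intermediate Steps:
Y(Q) = 0 (Y(Q) = -3*(Q - Q) = -3*0 = 0)
o(I, c) = 618 (o(I, c) = -7 + 5⁴ = -7 + 625 = 618)
p(B) = 2*B/(B + √(618 + B)) (p(B) = (B + B)/(B + √(B + 618)) = (2*B)/(B + √(618 + B)) = 2*B/(B + √(618 + B)))
p(-2)*(-3 + R(Y(-1), -5)) = (2*(-2)/(-2 + √(618 - 2)))*(-3 + (0 - 5)) = (2*(-2)/(-2 + √616))*(-3 - 5) = (2*(-2)/(-2 + 2*√154))*(-8) = -4/(-2 + 2*√154)*(-8) = 32/(-2 + 2*√154)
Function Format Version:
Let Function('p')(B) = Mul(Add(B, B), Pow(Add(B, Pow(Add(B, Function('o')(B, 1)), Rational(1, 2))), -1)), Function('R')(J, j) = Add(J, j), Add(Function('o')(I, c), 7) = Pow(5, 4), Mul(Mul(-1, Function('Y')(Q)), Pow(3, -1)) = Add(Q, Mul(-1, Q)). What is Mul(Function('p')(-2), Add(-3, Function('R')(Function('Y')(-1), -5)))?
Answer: Add(Rational(16, 153), Mul(Rational(16, 153), Pow(154, Rational(1, 2)))) ≈ 1.4023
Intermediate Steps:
Function('Y')(Q) = 0 (Function('Y')(Q) = Mul(-3, Add(Q, Mul(-1, Q))) = Mul(-3, 0) = 0)
Function('o')(I, c) = 618 (Function('o')(I, c) = Add(-7, Pow(5, 4)) = Add(-7, 625) = 618)
Function('p')(B) = Mul(2, B, Pow(Add(B, Pow(Add(618, B), Rational(1, 2))), -1)) (Function('p')(B) = Mul(Add(B, B), Pow(Add(B, Pow(Add(B, 618), Rational(1, 2))), -1)) = Mul(Mul(2, B), Pow(Add(B, Pow(Add(618, B), Rational(1, 2))), -1)) = Mul(2, B, Pow(Add(B, Pow(Add(618, B), Rational(1, 2))), -1)))
Mul(Function('p')(-2), Add(-3, Function('R')(Function('Y')(-1), -5))) = Mul(Mul(2, -2, Pow(Add(-2, Pow(Add(618, -2), Rational(1, 2))), -1)), Add(-3, Add(0, -5))) = Mul(Mul(2, -2, Pow(Add(-2, Pow(616, Rational(1, 2))), -1)), Add(-3, -5)) = Mul(Mul(2, -2, Pow(Add(-2, Mul(2, Pow(154, Rational(1, 2)))), -1)), -8) = Mul(Mul(-4, Pow(Add(-2, Mul(2, Pow(154, Rational(1, 2)))), -1)), -8) = Mul(32, Pow(Add(-2, Mul(2, Pow(154, Rational(1, 2)))), -1))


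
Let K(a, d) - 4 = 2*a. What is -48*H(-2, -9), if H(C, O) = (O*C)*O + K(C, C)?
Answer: 7776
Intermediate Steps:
K(a, d) = 4 + 2*a
H(C, O) = 4 + 2*C + C*O**2 (H(C, O) = (O*C)*O + (4 + 2*C) = (C*O)*O + (4 + 2*C) = C*O**2 + (4 + 2*C) = 4 + 2*C + C*O**2)
-48*H(-2, -9) = -48*(4 + 2*(-2) - 2*(-9)**2) = -48*(4 - 4 - 2*81) = -48*(4 - 4 - 162) = -48*(-162) = 7776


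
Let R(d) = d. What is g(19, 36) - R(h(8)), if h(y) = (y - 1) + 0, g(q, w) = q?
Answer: 12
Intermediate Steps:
h(y) = -1 + y (h(y) = (-1 + y) + 0 = -1 + y)
g(19, 36) - R(h(8)) = 19 - (-1 + 8) = 19 - 1*7 = 19 - 7 = 12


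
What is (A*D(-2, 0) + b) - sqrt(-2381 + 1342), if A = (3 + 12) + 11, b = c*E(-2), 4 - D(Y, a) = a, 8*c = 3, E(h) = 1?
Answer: 835/8 - I*sqrt(1039) ≈ 104.38 - 32.234*I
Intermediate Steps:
c = 3/8 (c = (1/8)*3 = 3/8 ≈ 0.37500)
D(Y, a) = 4 - a
b = 3/8 (b = (3/8)*1 = 3/8 ≈ 0.37500)
A = 26 (A = 15 + 11 = 26)
(A*D(-2, 0) + b) - sqrt(-2381 + 1342) = (26*(4 - 1*0) + 3/8) - sqrt(-2381 + 1342) = (26*(4 + 0) + 3/8) - sqrt(-1039) = (26*4 + 3/8) - I*sqrt(1039) = (104 + 3/8) - I*sqrt(1039) = 835/8 - I*sqrt(1039)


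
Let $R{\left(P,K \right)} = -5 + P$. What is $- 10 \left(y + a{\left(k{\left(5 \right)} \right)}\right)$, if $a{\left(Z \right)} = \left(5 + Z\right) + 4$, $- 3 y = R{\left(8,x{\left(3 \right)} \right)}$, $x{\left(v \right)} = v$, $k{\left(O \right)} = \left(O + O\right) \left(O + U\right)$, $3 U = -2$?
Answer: $- \frac{1540}{3} \approx -513.33$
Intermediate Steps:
$U = - \frac{2}{3}$ ($U = \frac{1}{3} \left(-2\right) = - \frac{2}{3} \approx -0.66667$)
$k{\left(O \right)} = 2 O \left(- \frac{2}{3} + O\right)$ ($k{\left(O \right)} = \left(O + O\right) \left(O - \frac{2}{3}\right) = 2 O \left(- \frac{2}{3} + O\right)$)
$y = -1$ ($y = - \frac{-5 + 8}{3} = \left(- \frac{1}{3}\right) 3 = -1$)
$a{\left(Z \right)} = 9 + Z$
$- 10 \left(y + a{\left(k{\left(5 \right)} \right)}\right) = - 10 \left(-1 + \left(9 + \frac{2}{3} \cdot 5 \left(-2 + 3 \cdot 5\right)\right)\right) = - 10 \left(-1 + \left(9 + \frac{2}{3} \cdot 5 \left(-2 + 15\right)\right)\right) = - 10 \left(-1 + \left(9 + \frac{2}{3} \cdot 5 \cdot 13\right)\right) = - 10 \left(-1 + \left(9 + \frac{130}{3}\right)\right) = - 10 \left(-1 + \frac{157}{3}\right) = \left(-10\right) \frac{154}{3} = - \frac{1540}{3}$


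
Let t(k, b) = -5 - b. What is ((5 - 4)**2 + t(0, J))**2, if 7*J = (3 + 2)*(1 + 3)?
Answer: 2304/49 ≈ 47.020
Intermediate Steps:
J = 20/7 (J = ((3 + 2)*(1 + 3))/7 = (5*4)/7 = (1/7)*20 = 20/7 ≈ 2.8571)
((5 - 4)**2 + t(0, J))**2 = ((5 - 4)**2 + (-5 - 1*20/7))**2 = (1**2 + (-5 - 20/7))**2 = (1 - 55/7)**2 = (-48/7)**2 = 2304/49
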